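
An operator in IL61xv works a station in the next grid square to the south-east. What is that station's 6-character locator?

Longitude subsquare x = 23; +1 → 24, wraps to 0 = a, carry into square.
Longitude square 6; +1 → 7.
Latitude subsquare v = 21; −1 → 20 = u.

IL71au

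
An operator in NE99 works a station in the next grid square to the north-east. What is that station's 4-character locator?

Longitude square 9; +1 → 10, wraps to 0, carry into field.
Longitude field N = 13; +1 → 14 = O.
Latitude square 9; +1 → 10, wraps to 0, carry into field.
Latitude field E = 4; +1 → 5 = F.

OF00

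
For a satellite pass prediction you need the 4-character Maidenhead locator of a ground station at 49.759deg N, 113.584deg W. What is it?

Offset from 180°W / 90°S: lon 66.42°, lat 139.76°.
Field: lon ⌊66.42/20⌋ = 3 → D; lat ⌊139.76/10⌋ = 13 → N.
Square: lon ⌊6.42/2⌋ = 3; lat ⌊9.76/1⌋ = 9.

DN39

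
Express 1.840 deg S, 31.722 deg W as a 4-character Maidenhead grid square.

Add 180° to longitude and 90° to latitude: 148.28, 88.16.
Field: lon ⌊148.28/20⌋ = 7 → H; lat ⌊88.16/10⌋ = 8 → I.
Square: lon ⌊8.28/2⌋ = 4; lat ⌊8.16/1⌋ = 8.

HI48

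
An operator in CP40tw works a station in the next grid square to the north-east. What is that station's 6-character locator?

Longitude subsquare t = 19; +1 → 20 = u.
Latitude subsquare w = 22; +1 → 23 = x.

CP40ux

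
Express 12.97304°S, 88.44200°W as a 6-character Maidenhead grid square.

EH57sa

Add 180° to longitude and 90° to latitude: 91.5580, 77.0270.
Field: lon ⌊91.5580/20⌋ = 4 → E; lat ⌊77.0270/10⌋ = 7 → H.
Square: lon ⌊11.5580/2⌋ = 5; lat ⌊7.0270/1⌋ = 7.
Subsquare: lon ⌊1.5580/0.0833333⌋ = 18 → s; lat ⌊0.0270/0.0416667⌋ = 0 → a.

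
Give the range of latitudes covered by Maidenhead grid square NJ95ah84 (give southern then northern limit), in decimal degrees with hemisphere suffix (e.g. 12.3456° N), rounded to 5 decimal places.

5.30833° N, 5.31250° N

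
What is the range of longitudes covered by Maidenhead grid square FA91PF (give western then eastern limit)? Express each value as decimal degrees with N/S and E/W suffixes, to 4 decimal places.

60.7500° W, 60.6667° W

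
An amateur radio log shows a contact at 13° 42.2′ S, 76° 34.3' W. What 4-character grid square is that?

Offset from 180°W / 90°S: lon 103.43°, lat 76.30°.
Field: 103.43/20 → 5 → F, 76.30/10 → 7 → H; chars FH.
Square: 3.43/2 → 1, 6.30/1 → 6; chars 16.

FH16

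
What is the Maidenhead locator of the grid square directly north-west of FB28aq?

FB18xr

Longitude subsquare a = 0; −1 → -1, wraps to 23 = x, carry into square.
Longitude square 2; −1 → 1.
Latitude subsquare q = 16; +1 → 17 = r.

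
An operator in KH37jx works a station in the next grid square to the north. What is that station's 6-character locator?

Latitude subsquare x = 23; +1 → 24, wraps to 0 = a, carry into square.
Latitude square 7; +1 → 8.
The longitude characters are unchanged.

KH38ja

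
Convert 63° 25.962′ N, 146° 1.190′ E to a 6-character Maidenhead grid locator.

Add 180° to longitude and 90° to latitude: 326.0198, 153.4327.
Field (20°×10°, letters A–R): lon ⌊326.0198/20⌋ = 16 → Q; lat ⌊153.4327/10⌋ = 15 → P.
Square (2°×1°, digits 0–9): lon ⌊6.0198/2⌋ = 3; lat ⌊3.4327/1⌋ = 3.
Subsquare (5′×2.5′, letters a–x): lon ⌊0.0198/0.0833333⌋ = 0 → a; lat ⌊0.4327/0.0416667⌋ = 10 → k.

QP33ak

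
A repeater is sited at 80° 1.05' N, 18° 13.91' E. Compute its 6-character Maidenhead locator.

Offset from 180°W / 90°S: lon 198.2318°, lat 170.0175°.
Field (20°×10°, letters A–R): lon ⌊198.2318/20⌋ = 9 → J; lat ⌊170.0175/10⌋ = 17 → R.
Square (2°×1°, digits 0–9): lon ⌊18.2318/2⌋ = 9; lat ⌊0.0175/1⌋ = 0.
Subsquare (5′×2.5′, letters a–x): lon ⌊0.2318/0.0833333⌋ = 2 → c; lat ⌊0.0175/0.0416667⌋ = 0 → a.

JR90ca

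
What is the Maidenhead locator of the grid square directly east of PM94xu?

Longitude subsquare x = 23; +1 → 24, wraps to 0 = a, carry into square.
Longitude square 9; +1 → 10, wraps to 0, carry into field.
Longitude field P = 15; +1 → 16 = Q.
The latitude characters are unchanged.

QM04au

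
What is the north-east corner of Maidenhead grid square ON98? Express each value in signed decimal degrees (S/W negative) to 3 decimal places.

49.000, 120.000

Field O=14, N=13: +14·20° lon, +13·10° lat → SW at lon 100°, lat 40°.
Square 9, 8: +9·2° lon, +8·1° lat → SW at lon 118°, lat 48°.
Cell spans 2° lon × 1° lat. NE corner is SW corner plus one full cell.
latitude 49.000, longitude 120.000.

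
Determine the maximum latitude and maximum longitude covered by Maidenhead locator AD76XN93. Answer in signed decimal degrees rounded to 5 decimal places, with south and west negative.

-53.44167, -164.00000

Field A=0, D=3: +0·20° lon, +3·10° lat → SW at lon -180°, lat -60°.
Square 7, 6: +7·2° lon, +6·1° lat → SW at lon -166°, lat -54°.
Subsquare x=23, n=13: +23·0.0833333° lon, +13·0.0416667° lat → SW at lon -164.083°, lat -53.4583°.
Extended square 9, 3: +9·0.00833333° lon, +3·0.00416667° lat → SW at lon -164.008°, lat -53.4458°.
Cell spans 0.00833333° lon × 0.00416667° lat. NE corner is SW corner plus one full cell.
latitude -53.44167, longitude -164.00000.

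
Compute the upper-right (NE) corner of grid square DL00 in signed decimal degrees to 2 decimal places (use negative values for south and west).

Field D=3, L=11: +3·20° lon, +11·10° lat → SW at lon -120°, lat 20°.
Square 0, 0: +0·2° lon, +0·1° lat → SW at lon -120°, lat 20°.
Cell spans 2° lon × 1° lat. NE corner is SW corner plus one full cell.
latitude 21.00, longitude -118.00.

21.00, -118.00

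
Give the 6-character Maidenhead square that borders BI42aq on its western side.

Longitude subsquare a = 0; −1 → -1, wraps to 23 = x, carry into square.
Longitude square 4; −1 → 3.
The latitude characters are unchanged.

BI32xq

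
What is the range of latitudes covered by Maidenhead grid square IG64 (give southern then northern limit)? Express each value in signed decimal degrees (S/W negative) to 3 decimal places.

-26.000, -25.000

Field I=8, G=6: +8·20° lon, +6·10° lat → SW at lon -20°, lat -30°.
Square 6, 4: +6·2° lon, +4·1° lat → SW at lon -8°, lat -26°.
Cell spans 2° lon × 1° lat.
south -26.000, north -25.000.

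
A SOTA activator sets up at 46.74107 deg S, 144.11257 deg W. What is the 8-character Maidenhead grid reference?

Add 180° to longitude and 90° to latitude: 35.88743, 43.25893.
Field: lon ⌊35.88743/20⌋ = 1 → B; lat ⌊43.25893/10⌋ = 4 → E.
Square: lon ⌊15.88743/2⌋ = 7; lat ⌊3.25893/1⌋ = 3.
Subsquare: lon ⌊1.88743/0.0833333⌋ = 22 → w; lat ⌊0.25893/0.0416667⌋ = 6 → g.
Extended square: lon ⌊0.05410/0.00833333⌋ = 6; lat ⌊0.00893/0.00416667⌋ = 2.

BE73wg62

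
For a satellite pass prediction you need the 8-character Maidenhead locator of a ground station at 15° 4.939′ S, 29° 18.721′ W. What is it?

Offset from 180°W / 90°S: lon 150.68798°, lat 74.91768°.
Field (20°×10°, letters A–R): 150.68798/20 → 7 → H, 74.91768/10 → 7 → H; chars HH.
Square (2°×1°, digits 0–9): 10.68798/2 → 5, 4.91768/1 → 4; chars 54.
Subsquare (5′×2.5′, letters a–x): 0.68798/0.0833333 → 8 → i, 0.91768/0.0416667 → 22 → w; chars iw.
Extended square (30″×15″, digits 0–9): 0.02132/0.00833333 → 2, 0.00102/0.00416667 → 0; chars 20.

HH54iw20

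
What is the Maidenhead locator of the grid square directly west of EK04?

DK94

Longitude square 0; −1 → -1, wraps to 9, carry into field.
Longitude field E = 4; −1 → 3 = D.
The latitude characters are unchanged.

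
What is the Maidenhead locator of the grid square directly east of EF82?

EF92

Longitude square 8; +1 → 9.
The latitude characters are unchanged.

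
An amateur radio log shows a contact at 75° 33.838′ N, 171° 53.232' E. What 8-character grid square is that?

RQ55wn65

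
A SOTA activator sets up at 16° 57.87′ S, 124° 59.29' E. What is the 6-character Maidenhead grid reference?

PH23la

Shift to the Maidenhead origin (180°W, 90°S): lon 304.9882, lat 73.0355.
Field (20°×10°, letters A–R): 304.9882/20 → 15 → P, 73.0355/10 → 7 → H; chars PH.
Square (2°×1°, digits 0–9): 4.9882/2 → 2, 3.0355/1 → 3; chars 23.
Subsquare (5′×2.5′, letters a–x): 0.9882/0.0833333 → 11 → l, 0.0355/0.0416667 → 0 → a; chars la.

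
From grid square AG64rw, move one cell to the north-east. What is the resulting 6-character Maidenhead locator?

AG64sx

Longitude subsquare r = 17; +1 → 18 = s.
Latitude subsquare w = 22; +1 → 23 = x.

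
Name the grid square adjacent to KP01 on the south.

Latitude square 1; −1 → 0.
The longitude characters are unchanged.

KP00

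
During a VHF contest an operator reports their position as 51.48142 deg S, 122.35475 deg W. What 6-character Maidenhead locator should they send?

Add 180° to longitude and 90° to latitude: 57.6453, 38.5186.
Field: lon ⌊57.6453/20⌋ = 2 → C; lat ⌊38.5186/10⌋ = 3 → D.
Square: lon ⌊17.6453/2⌋ = 8; lat ⌊8.5186/1⌋ = 8.
Subsquare: lon ⌊1.6453/0.0833333⌋ = 19 → t; lat ⌊0.5186/0.0416667⌋ = 12 → m.

CD88tm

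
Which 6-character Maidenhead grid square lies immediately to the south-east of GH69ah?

GH69bg

Longitude subsquare a = 0; +1 → 1 = b.
Latitude subsquare h = 7; −1 → 6 = g.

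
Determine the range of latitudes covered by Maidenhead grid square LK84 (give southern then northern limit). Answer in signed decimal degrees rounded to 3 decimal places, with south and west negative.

14.000, 15.000

Field L=11, K=10: +11·20° lon, +10·10° lat → SW at lon 40°, lat 10°.
Square 8, 4: +8·2° lon, +4·1° lat → SW at lon 56°, lat 14°.
Cell spans 2° lon × 1° lat.
south 14.000, north 15.000.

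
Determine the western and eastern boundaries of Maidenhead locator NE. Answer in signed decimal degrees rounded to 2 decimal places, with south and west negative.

80.00, 100.00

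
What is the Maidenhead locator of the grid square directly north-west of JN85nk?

JN85ml

Longitude subsquare n = 13; −1 → 12 = m.
Latitude subsquare k = 10; +1 → 11 = l.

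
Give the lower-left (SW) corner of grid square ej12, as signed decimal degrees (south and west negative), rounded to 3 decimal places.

Field E=4, J=9: +4·20° lon, +9·10° lat → SW at lon -100°, lat 0°.
Square 1, 2: +1·2° lon, +2·1° lat → SW at lon -98°, lat 2°.
latitude 2.000, longitude -98.000.

2.000, -98.000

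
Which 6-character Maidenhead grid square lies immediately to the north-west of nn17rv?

NN17qw

Longitude subsquare r = 17; −1 → 16 = q.
Latitude subsquare v = 21; +1 → 22 = w.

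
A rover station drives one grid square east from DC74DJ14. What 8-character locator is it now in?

DC74dj24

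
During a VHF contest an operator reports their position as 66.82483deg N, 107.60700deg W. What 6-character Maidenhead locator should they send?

DP66et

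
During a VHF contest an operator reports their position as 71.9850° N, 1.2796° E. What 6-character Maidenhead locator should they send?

JQ01px

Add 180° to longitude and 90° to latitude: 181.2796, 161.9850.
Field (20°×10°, letters A–R): 181.2796/20 → 9 → J, 161.9850/10 → 16 → Q; chars JQ.
Square (2°×1°, digits 0–9): 1.2796/2 → 0, 1.9850/1 → 1; chars 01.
Subsquare (5′×2.5′, letters a–x): 1.2796/0.0833333 → 15 → p, 0.9850/0.0416667 → 23 → x; chars px.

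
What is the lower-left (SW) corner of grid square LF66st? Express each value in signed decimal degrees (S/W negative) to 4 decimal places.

Field L=11, F=5: +11·20° lon, +5·10° lat → SW at lon 40°, lat -40°.
Square 6, 6: +6·2° lon, +6·1° lat → SW at lon 52°, lat -34°.
Subsquare s=18, t=19: +18·0.0833333° lon, +19·0.0416667° lat → SW at lon 53.5°, lat -33.2083°.
latitude -33.2083, longitude 53.5000.

-33.2083, 53.5000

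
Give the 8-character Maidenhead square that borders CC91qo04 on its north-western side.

CC91po95

Longitude extended square 0; −1 → -1, wraps to 9, carry into subsquare.
Longitude subsquare q = 16; −1 → 15 = p.
Latitude extended square 4; +1 → 5.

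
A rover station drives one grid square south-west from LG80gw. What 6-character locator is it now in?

LG80fv

Longitude subsquare g = 6; −1 → 5 = f.
Latitude subsquare w = 22; −1 → 21 = v.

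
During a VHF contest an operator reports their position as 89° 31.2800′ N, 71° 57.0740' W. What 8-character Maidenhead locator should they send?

FR49am55

Add 180° to longitude and 90° to latitude: 108.04877, 179.52133.
Field: lon ⌊108.04877/20⌋ = 5 → F; lat ⌊179.52133/10⌋ = 17 → R.
Square: lon ⌊8.04877/2⌋ = 4; lat ⌊9.52133/1⌋ = 9.
Subsquare: lon ⌊0.04877/0.0833333⌋ = 0 → a; lat ⌊0.52133/0.0416667⌋ = 12 → m.
Extended square: lon ⌊0.04877/0.00833333⌋ = 5; lat ⌊0.02133/0.00416667⌋ = 5.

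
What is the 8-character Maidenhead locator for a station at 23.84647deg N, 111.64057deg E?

Offset from 180°W / 90°S: lon 291.64057°, lat 113.84647°.
Field: 291.64057/20 → 14 → O, 113.84647/10 → 11 → L; chars OL.
Square: 11.64057/2 → 5, 3.84647/1 → 3; chars 53.
Subsquare: 1.64057/0.0833333 → 19 → t, 0.84647/0.0416667 → 20 → u; chars tu.
Extended square: 0.05724/0.00833333 → 6, 0.01314/0.00416667 → 3; chars 63.

OL53tu63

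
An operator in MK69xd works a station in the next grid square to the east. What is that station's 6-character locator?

Longitude subsquare x = 23; +1 → 24, wraps to 0 = a, carry into square.
Longitude square 6; +1 → 7.
The latitude characters are unchanged.

MK79ad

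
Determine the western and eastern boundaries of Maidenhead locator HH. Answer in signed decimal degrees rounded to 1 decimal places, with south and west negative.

Field H=7, H=7: +7·20° lon, +7·10° lat → SW at lon -40°, lat -20°.
Cell spans 20° lon × 10° lat.
west -40.0, east -20.0.

-40.0, -20.0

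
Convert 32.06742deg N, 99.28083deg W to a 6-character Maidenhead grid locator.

EM02ib

Offset from 180°W / 90°S: lon 80.7192°, lat 122.0674°.
Field: lon ⌊80.7192/20⌋ = 4 → E; lat ⌊122.0674/10⌋ = 12 → M.
Square: lon ⌊0.7192/2⌋ = 0; lat ⌊2.0674/1⌋ = 2.
Subsquare: lon ⌊0.7192/0.0833333⌋ = 8 → i; lat ⌊0.0674/0.0416667⌋ = 1 → b.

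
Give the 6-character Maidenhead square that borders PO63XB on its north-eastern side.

Longitude subsquare x = 23; +1 → 24, wraps to 0 = a, carry into square.
Longitude square 6; +1 → 7.
Latitude subsquare b = 1; +1 → 2 = c.

PO73ac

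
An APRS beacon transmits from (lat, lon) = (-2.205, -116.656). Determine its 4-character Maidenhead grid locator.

Offset from 180°W / 90°S: lon 63.34°, lat 87.80°.
Field (20°×10°, letters A–R): 63.34/20 → 3 → D, 87.80/10 → 8 → I; chars DI.
Square (2°×1°, digits 0–9): 3.34/2 → 1, 7.80/1 → 7; chars 17.

DI17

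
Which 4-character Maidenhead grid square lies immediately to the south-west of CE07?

BE96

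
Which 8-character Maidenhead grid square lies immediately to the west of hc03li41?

Longitude extended square 4; −1 → 3.
The latitude characters are unchanged.

HC03li31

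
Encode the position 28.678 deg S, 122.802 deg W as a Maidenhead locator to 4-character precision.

CG81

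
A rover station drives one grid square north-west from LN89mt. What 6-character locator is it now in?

LN89lu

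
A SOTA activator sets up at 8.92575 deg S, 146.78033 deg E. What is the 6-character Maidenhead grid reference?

Offset from 180°W / 90°S: lon 326.7803°, lat 81.0743°.
Field: lon ⌊326.7803/20⌋ = 16 → Q; lat ⌊81.0743/10⌋ = 8 → I.
Square: lon ⌊6.7803/2⌋ = 3; lat ⌊1.0743/1⌋ = 1.
Subsquare: lon ⌊0.7803/0.0833333⌋ = 9 → j; lat ⌊0.0743/0.0416667⌋ = 1 → b.

QI31jb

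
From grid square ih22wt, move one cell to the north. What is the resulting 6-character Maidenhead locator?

Latitude subsquare t = 19; +1 → 20 = u.
The longitude characters are unchanged.

IH22wu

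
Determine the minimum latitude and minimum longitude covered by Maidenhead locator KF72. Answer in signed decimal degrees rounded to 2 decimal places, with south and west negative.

-38.00, 34.00

Field K=10, F=5: +10·20° lon, +5·10° lat → SW at lon 20°, lat -40°.
Square 7, 2: +7·2° lon, +2·1° lat → SW at lon 34°, lat -38°.
latitude -38.00, longitude 34.00.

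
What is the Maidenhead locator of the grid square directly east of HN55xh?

HN65ah

Longitude subsquare x = 23; +1 → 24, wraps to 0 = a, carry into square.
Longitude square 5; +1 → 6.
The latitude characters are unchanged.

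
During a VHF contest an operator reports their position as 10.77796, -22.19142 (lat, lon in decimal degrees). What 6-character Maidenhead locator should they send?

Add 180° to longitude and 90° to latitude: 157.8086, 100.7780.
Field: lon ⌊157.8086/20⌋ = 7 → H; lat ⌊100.7780/10⌋ = 10 → K.
Square: lon ⌊17.8086/2⌋ = 8; lat ⌊0.7780/1⌋ = 0.
Subsquare: lon ⌊1.8086/0.0833333⌋ = 21 → v; lat ⌊0.7780/0.0416667⌋ = 18 → s.

HK80vs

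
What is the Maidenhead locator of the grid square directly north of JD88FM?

Latitude subsquare m = 12; +1 → 13 = n.
The longitude characters are unchanged.

JD88fn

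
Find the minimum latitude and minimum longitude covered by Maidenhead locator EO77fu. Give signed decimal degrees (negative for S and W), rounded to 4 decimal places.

Field E=4, O=14: +4·20° lon, +14·10° lat → SW at lon -100°, lat 50°.
Square 7, 7: +7·2° lon, +7·1° lat → SW at lon -86°, lat 57°.
Subsquare f=5, u=20: +5·0.0833333° lon, +20·0.0416667° lat → SW at lon -85.5833°, lat 57.8333°.
latitude 57.8333, longitude -85.5833.

57.8333, -85.5833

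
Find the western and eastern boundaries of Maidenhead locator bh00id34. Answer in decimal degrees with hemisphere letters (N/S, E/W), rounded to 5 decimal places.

Field B=1, H=7: +1·20° lon, +7·10° lat → SW at lon -160°, lat -20°.
Square 0, 0: +0·2° lon, +0·1° lat → SW at lon -160°, lat -20°.
Subsquare i=8, d=3: +8·0.0833333° lon, +3·0.0416667° lat → SW at lon -159.333°, lat -19.875°.
Extended square 3, 4: +3·0.00833333° lon, +4·0.00416667° lat → SW at lon -159.308°, lat -19.8583°.
Cell spans 0.00833333° lon × 0.00416667° lat.
west 159.30833° W, east 159.30000° W.

159.30833° W, 159.30000° W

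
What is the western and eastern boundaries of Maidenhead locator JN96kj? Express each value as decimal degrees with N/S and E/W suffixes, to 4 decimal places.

18.8333° E, 18.9167° E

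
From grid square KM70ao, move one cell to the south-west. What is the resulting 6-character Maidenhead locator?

KM60xn

Longitude subsquare a = 0; −1 → -1, wraps to 23 = x, carry into square.
Longitude square 7; −1 → 6.
Latitude subsquare o = 14; −1 → 13 = n.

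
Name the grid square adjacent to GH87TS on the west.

Longitude subsquare t = 19; −1 → 18 = s.
The latitude characters are unchanged.

GH87ss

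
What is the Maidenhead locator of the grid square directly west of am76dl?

AM76cl

Longitude subsquare d = 3; −1 → 2 = c.
The latitude characters are unchanged.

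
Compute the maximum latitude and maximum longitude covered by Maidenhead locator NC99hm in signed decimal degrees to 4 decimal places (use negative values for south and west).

-60.4583, 98.6667

Field N=13, C=2: +13·20° lon, +2·10° lat → SW at lon 80°, lat -70°.
Square 9, 9: +9·2° lon, +9·1° lat → SW at lon 98°, lat -61°.
Subsquare h=7, m=12: +7·0.0833333° lon, +12·0.0416667° lat → SW at lon 98.5833°, lat -60.5°.
Cell spans 0.0833333° lon × 0.0416667° lat. NE corner is SW corner plus one full cell.
latitude -60.4583, longitude 98.6667.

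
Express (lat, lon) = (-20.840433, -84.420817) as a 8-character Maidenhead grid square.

Add 180° to longitude and 90° to latitude: 95.57918, 69.15957.
Field: 95.57918/20 → 4 → E, 69.15957/10 → 6 → G; chars EG.
Square: 15.57918/2 → 7, 9.15957/1 → 9; chars 79.
Subsquare: 1.57918/0.0833333 → 18 → s, 0.15957/0.0416667 → 3 → d; chars sd.
Extended square: 0.07918/0.00833333 → 9, 0.03457/0.00416667 → 8; chars 98.

EG79sd98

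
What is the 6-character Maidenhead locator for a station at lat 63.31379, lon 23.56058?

KP13sh

Offset from 180°W / 90°S: lon 203.5606°, lat 153.3138°.
Field: lon ⌊203.5606/20⌋ = 10 → K; lat ⌊153.3138/10⌋ = 15 → P.
Square: lon ⌊3.5606/2⌋ = 1; lat ⌊3.3138/1⌋ = 3.
Subsquare: lon ⌊1.5606/0.0833333⌋ = 18 → s; lat ⌊0.3138/0.0416667⌋ = 7 → h.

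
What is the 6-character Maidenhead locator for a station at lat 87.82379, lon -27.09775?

Offset from 180°W / 90°S: lon 152.9023°, lat 177.8238°.
Field: 152.9023/20 → 7 → H, 177.8238/10 → 17 → R; chars HR.
Square: 12.9023/2 → 6, 7.8238/1 → 7; chars 67.
Subsquare: 0.9023/0.0833333 → 10 → k, 0.8238/0.0416667 → 19 → t; chars kt.

HR67kt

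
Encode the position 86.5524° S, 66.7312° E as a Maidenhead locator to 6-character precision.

MA33ik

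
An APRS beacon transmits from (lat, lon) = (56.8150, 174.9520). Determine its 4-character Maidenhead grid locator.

RO76

Add 180° to longitude and 90° to latitude: 354.95, 146.81.
Field: 354.95/20 → 17 → R, 146.81/10 → 14 → O; chars RO.
Square: 14.95/2 → 7, 6.81/1 → 6; chars 76.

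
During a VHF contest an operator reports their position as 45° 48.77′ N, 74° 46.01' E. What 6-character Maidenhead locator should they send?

MN75jt

Add 180° to longitude and 90° to latitude: 254.7668, 135.8128.
Field: lon ⌊254.7668/20⌋ = 12 → M; lat ⌊135.8128/10⌋ = 13 → N.
Square: lon ⌊14.7668/2⌋ = 7; lat ⌊5.8128/1⌋ = 5.
Subsquare: lon ⌊0.7668/0.0833333⌋ = 9 → j; lat ⌊0.8128/0.0416667⌋ = 19 → t.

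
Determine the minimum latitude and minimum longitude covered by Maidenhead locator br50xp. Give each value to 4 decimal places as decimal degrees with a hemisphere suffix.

80.6250° N, 148.0833° W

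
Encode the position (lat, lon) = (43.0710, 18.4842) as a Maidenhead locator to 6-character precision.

JN93fb

Shift to the Maidenhead origin (180°W, 90°S): lon 198.4842, lat 133.0710.
Field: 198.4842/20 → 9 → J, 133.0710/10 → 13 → N; chars JN.
Square: 18.4842/2 → 9, 3.0710/1 → 3; chars 93.
Subsquare: 0.4842/0.0833333 → 5 → f, 0.0710/0.0416667 → 1 → b; chars fb.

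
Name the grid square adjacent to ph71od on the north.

PH71oe

Latitude subsquare d = 3; +1 → 4 = e.
The longitude characters are unchanged.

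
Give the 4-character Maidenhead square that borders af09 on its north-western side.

RG90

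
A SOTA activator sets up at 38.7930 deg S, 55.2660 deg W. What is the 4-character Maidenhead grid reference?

GF21

Offset from 180°W / 90°S: lon 124.73°, lat 51.21°.
Field (20°×10°, letters A–R): 124.73/20 → 6 → G, 51.21/10 → 5 → F; chars GF.
Square (2°×1°, digits 0–9): 4.73/2 → 2, 1.21/1 → 1; chars 21.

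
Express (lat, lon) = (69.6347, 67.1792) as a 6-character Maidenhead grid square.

MP39op

Add 180° to longitude and 90° to latitude: 247.1792, 159.6347.
Field: 247.1792/20 → 12 → M, 159.6347/10 → 15 → P; chars MP.
Square: 7.1792/2 → 3, 9.6347/1 → 9; chars 39.
Subsquare: 1.1792/0.0833333 → 14 → o, 0.6347/0.0416667 → 15 → p; chars op.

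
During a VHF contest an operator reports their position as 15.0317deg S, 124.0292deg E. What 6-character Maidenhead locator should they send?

Offset from 180°W / 90°S: lon 304.0292°, lat 74.9683°.
Field (20°×10°, letters A–R): lon ⌊304.0292/20⌋ = 15 → P; lat ⌊74.9683/10⌋ = 7 → H.
Square (2°×1°, digits 0–9): lon ⌊4.0292/2⌋ = 2; lat ⌊4.9683/1⌋ = 4.
Subsquare (5′×2.5′, letters a–x): lon ⌊0.0292/0.0833333⌋ = 0 → a; lat ⌊0.9683/0.0416667⌋ = 23 → x.

PH24ax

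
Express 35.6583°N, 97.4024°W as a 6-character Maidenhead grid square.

EM15hp

Add 180° to longitude and 90° to latitude: 82.5976, 125.6583.
Field: 82.5976/20 → 4 → E, 125.6583/10 → 12 → M; chars EM.
Square: 2.5976/2 → 1, 5.6583/1 → 5; chars 15.
Subsquare: 0.5976/0.0833333 → 7 → h, 0.6583/0.0416667 → 15 → p; chars hp.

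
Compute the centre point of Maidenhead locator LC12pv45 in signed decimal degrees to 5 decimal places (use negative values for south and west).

-67.10208, 43.28750

Field L=11, C=2: +11·20° lon, +2·10° lat → SW at lon 40°, lat -70°.
Square 1, 2: +1·2° lon, +2·1° lat → SW at lon 42°, lat -68°.
Subsquare p=15, v=21: +15·0.0833333° lon, +21·0.0416667° lat → SW at lon 43.25°, lat -67.125°.
Extended square 4, 5: +4·0.00833333° lon, +5·0.00416667° lat → SW at lon 43.2833°, lat -67.1042°.
Cell spans 0.00833333° lon × 0.00416667° lat. Centre is SW corner plus half of each.
latitude -67.10208, longitude 43.28750.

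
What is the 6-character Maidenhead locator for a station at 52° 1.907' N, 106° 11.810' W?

Offset from 180°W / 90°S: lon 73.8032°, lat 142.0318°.
Field: lon ⌊73.8032/20⌋ = 3 → D; lat ⌊142.0318/10⌋ = 14 → O.
Square: lon ⌊13.8032/2⌋ = 6; lat ⌊2.0318/1⌋ = 2.
Subsquare: lon ⌊1.8032/0.0833333⌋ = 21 → v; lat ⌊0.0318/0.0416667⌋ = 0 → a.

DO62va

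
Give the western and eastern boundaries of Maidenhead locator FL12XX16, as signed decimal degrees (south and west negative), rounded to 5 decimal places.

-76.07500, -76.06667

Field F=5, L=11: +5·20° lon, +11·10° lat → SW at lon -80°, lat 20°.
Square 1, 2: +1·2° lon, +2·1° lat → SW at lon -78°, lat 22°.
Subsquare x=23, x=23: +23·0.0833333° lon, +23·0.0416667° lat → SW at lon -76.0833°, lat 22.9583°.
Extended square 1, 6: +1·0.00833333° lon, +6·0.00416667° lat → SW at lon -76.075°, lat 22.9833°.
Cell spans 0.00833333° lon × 0.00416667° lat.
west -76.07500, east -76.06667.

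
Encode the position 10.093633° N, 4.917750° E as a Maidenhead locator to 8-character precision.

JK20lc02

Offset from 180°W / 90°S: lon 184.91775°, lat 100.09363°.
Field: lon ⌊184.91775/20⌋ = 9 → J; lat ⌊100.09363/10⌋ = 10 → K.
Square: lon ⌊4.91775/2⌋ = 2; lat ⌊0.09363/1⌋ = 0.
Subsquare: lon ⌊0.91775/0.0833333⌋ = 11 → l; lat ⌊0.09363/0.0416667⌋ = 2 → c.
Extended square: lon ⌊0.00108/0.00833333⌋ = 0; lat ⌊0.01030/0.00416667⌋ = 2.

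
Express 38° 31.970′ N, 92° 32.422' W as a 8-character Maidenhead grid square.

EM38rm57

Shift to the Maidenhead origin (180°W, 90°S): lon 87.45963, lat 128.53283.
Field: lon ⌊87.45963/20⌋ = 4 → E; lat ⌊128.53283/10⌋ = 12 → M.
Square: lon ⌊7.45963/2⌋ = 3; lat ⌊8.53283/1⌋ = 8.
Subsquare: lon ⌊1.45963/0.0833333⌋ = 17 → r; lat ⌊0.53283/0.0416667⌋ = 12 → m.
Extended square: lon ⌊0.04297/0.00833333⌋ = 5; lat ⌊0.03283/0.00416667⌋ = 7.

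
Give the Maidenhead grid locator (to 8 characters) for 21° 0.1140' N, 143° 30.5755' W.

BL81fa80

Offset from 180°W / 90°S: lon 36.49041°, lat 111.00190°.
Field: lon ⌊36.49041/20⌋ = 1 → B; lat ⌊111.00190/10⌋ = 11 → L.
Square: lon ⌊16.49041/2⌋ = 8; lat ⌊1.00190/1⌋ = 1.
Subsquare: lon ⌊0.49041/0.0833333⌋ = 5 → f; lat ⌊0.00190/0.0416667⌋ = 0 → a.
Extended square: lon ⌊0.07374/0.00833333⌋ = 8; lat ⌊0.00190/0.00416667⌋ = 0.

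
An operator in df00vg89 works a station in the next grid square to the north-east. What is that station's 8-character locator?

Longitude extended square 8; +1 → 9.
Latitude extended square 9; +1 → 10, wraps to 0, carry into subsquare.
Latitude subsquare g = 6; +1 → 7 = h.

DF00vh90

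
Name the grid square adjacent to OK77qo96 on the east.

OK77ro06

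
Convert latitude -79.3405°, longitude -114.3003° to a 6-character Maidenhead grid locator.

DB20up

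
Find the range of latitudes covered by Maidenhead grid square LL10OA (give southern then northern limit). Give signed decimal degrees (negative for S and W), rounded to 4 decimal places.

20.0000, 20.0417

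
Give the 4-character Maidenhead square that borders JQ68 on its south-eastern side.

Longitude square 6; +1 → 7.
Latitude square 8; −1 → 7.

JQ77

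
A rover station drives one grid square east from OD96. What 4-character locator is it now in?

Longitude square 9; +1 → 10, wraps to 0, carry into field.
Longitude field O = 14; +1 → 15 = P.
The latitude characters are unchanged.

PD06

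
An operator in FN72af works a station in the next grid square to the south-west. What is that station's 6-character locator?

Longitude subsquare a = 0; −1 → -1, wraps to 23 = x, carry into square.
Longitude square 7; −1 → 6.
Latitude subsquare f = 5; −1 → 4 = e.

FN62xe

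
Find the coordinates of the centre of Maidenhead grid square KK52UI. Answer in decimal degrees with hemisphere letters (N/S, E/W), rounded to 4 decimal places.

12.3542° N, 31.7083° E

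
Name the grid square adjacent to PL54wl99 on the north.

Latitude extended square 9; +1 → 10, wraps to 0, carry into subsquare.
Latitude subsquare l = 11; +1 → 12 = m.
The longitude characters are unchanged.

PL54wm90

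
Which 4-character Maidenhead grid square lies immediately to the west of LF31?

LF21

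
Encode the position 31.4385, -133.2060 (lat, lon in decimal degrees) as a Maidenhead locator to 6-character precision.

Add 180° to longitude and 90° to latitude: 46.7940, 121.4385.
Field: 46.7940/20 → 2 → C, 121.4385/10 → 12 → M; chars CM.
Square: 6.7940/2 → 3, 1.4385/1 → 1; chars 31.
Subsquare: 0.7940/0.0833333 → 9 → j, 0.4385/0.0416667 → 10 → k; chars jk.

CM31jk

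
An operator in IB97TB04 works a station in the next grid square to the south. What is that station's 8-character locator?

IB97tb03

Latitude extended square 4; −1 → 3.
The longitude characters are unchanged.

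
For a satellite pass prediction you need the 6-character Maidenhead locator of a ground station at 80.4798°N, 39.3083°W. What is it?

Offset from 180°W / 90°S: lon 140.6917°, lat 170.4798°.
Field: 140.6917/20 → 7 → H, 170.4798/10 → 17 → R; chars HR.
Square: 0.6917/2 → 0, 0.4798/1 → 0; chars 00.
Subsquare: 0.6917/0.0833333 → 8 → i, 0.4798/0.0416667 → 11 → l; chars il.

HR00il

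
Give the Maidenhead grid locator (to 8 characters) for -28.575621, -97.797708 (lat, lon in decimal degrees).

EG11ck41

Offset from 180°W / 90°S: lon 82.20229°, lat 61.42438°.
Field: 82.20229/20 → 4 → E, 61.42438/10 → 6 → G; chars EG.
Square: 2.20229/2 → 1, 1.42438/1 → 1; chars 11.
Subsquare: 0.20229/0.0833333 → 2 → c, 0.42438/0.0416667 → 10 → k; chars ck.
Extended square: 0.03563/0.00833333 → 4, 0.00771/0.00416667 → 1; chars 41.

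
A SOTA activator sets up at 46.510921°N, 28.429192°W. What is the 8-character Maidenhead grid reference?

HN56sm82

Add 180° to longitude and 90° to latitude: 151.57081, 136.51092.
Field: 151.57081/20 → 7 → H, 136.51092/10 → 13 → N; chars HN.
Square: 11.57081/2 → 5, 6.51092/1 → 6; chars 56.
Subsquare: 1.57081/0.0833333 → 18 → s, 0.51092/0.0416667 → 12 → m; chars sm.
Extended square: 0.07081/0.00833333 → 8, 0.01092/0.00416667 → 2; chars 82.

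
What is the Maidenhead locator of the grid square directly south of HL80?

HK89

Latitude square 0; −1 → -1, wraps to 9, carry into field.
Latitude field L = 11; −1 → 10 = K.
The longitude characters are unchanged.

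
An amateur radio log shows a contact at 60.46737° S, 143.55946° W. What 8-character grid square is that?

BC89fm27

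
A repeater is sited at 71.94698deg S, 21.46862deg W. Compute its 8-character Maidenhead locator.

Offset from 180°W / 90°S: lon 158.53138°, lat 18.05302°.
Field: 158.53138/20 → 7 → H, 18.05302/10 → 1 → B; chars HB.
Square: 18.53138/2 → 9, 8.05302/1 → 8; chars 98.
Subsquare: 0.53138/0.0833333 → 6 → g, 0.05302/0.0416667 → 1 → b; chars gb.
Extended square: 0.03138/0.00833333 → 3, 0.01135/0.00416667 → 2; chars 32.

HB98gb32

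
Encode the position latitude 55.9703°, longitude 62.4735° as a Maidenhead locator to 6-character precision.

MO15fx

Add 180° to longitude and 90° to latitude: 242.4735, 145.9703.
Field: 242.4735/20 → 12 → M, 145.9703/10 → 14 → O; chars MO.
Square: 2.4735/2 → 1, 5.9703/1 → 5; chars 15.
Subsquare: 0.4735/0.0833333 → 5 → f, 0.9703/0.0416667 → 23 → x; chars fx.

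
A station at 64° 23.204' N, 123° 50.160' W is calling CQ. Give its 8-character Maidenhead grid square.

Offset from 180°W / 90°S: lon 56.16400°, lat 154.38673°.
Field: 56.16400/20 → 2 → C, 154.38673/10 → 15 → P; chars CP.
Square: 16.16400/2 → 8, 4.38673/1 → 4; chars 84.
Subsquare: 0.16400/0.0833333 → 1 → b, 0.38673/0.0416667 → 9 → j; chars bj.
Extended square: 0.08067/0.00833333 → 9, 0.01173/0.00416667 → 2; chars 92.

CP84bj92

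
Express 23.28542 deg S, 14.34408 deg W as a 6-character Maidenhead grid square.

Shift to the Maidenhead origin (180°W, 90°S): lon 165.6559, lat 66.7146.
Field: lon ⌊165.6559/20⌋ = 8 → I; lat ⌊66.7146/10⌋ = 6 → G.
Square: lon ⌊5.6559/2⌋ = 2; lat ⌊6.7146/1⌋ = 6.
Subsquare: lon ⌊1.6559/0.0833333⌋ = 19 → t; lat ⌊0.7146/0.0416667⌋ = 17 → r.

IG26tr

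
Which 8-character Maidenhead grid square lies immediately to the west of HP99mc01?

HP99lc91

Longitude extended square 0; −1 → -1, wraps to 9, carry into subsquare.
Longitude subsquare m = 12; −1 → 11 = l.
The latitude characters are unchanged.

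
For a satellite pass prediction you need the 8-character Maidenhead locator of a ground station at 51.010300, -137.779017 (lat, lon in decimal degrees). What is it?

Shift to the Maidenhead origin (180°W, 90°S): lon 42.22098, lat 141.01030.
Field (20°×10°, letters A–R): 42.22098/20 → 2 → C, 141.01030/10 → 14 → O; chars CO.
Square (2°×1°, digits 0–9): 2.22098/2 → 1, 1.01030/1 → 1; chars 11.
Subsquare (5′×2.5′, letters a–x): 0.22098/0.0833333 → 2 → c, 0.01030/0.0416667 → 0 → a; chars ca.
Extended square (30″×15″, digits 0–9): 0.05432/0.00833333 → 6, 0.01030/0.00416667 → 2; chars 62.

CO11ca62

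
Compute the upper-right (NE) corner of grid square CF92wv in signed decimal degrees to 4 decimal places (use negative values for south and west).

-37.0833, -120.0833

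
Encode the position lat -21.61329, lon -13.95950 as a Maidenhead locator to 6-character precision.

IG38aj

Shift to the Maidenhead origin (180°W, 90°S): lon 166.0405, lat 68.3867.
Field: lon ⌊166.0405/20⌋ = 8 → I; lat ⌊68.3867/10⌋ = 6 → G.
Square: lon ⌊6.0405/2⌋ = 3; lat ⌊8.3867/1⌋ = 8.
Subsquare: lon ⌊0.0405/0.0833333⌋ = 0 → a; lat ⌊0.3867/0.0416667⌋ = 9 → j.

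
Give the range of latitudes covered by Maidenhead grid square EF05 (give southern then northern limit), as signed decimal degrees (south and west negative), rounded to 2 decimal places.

Field E=4, F=5: +4·20° lon, +5·10° lat → SW at lon -100°, lat -40°.
Square 0, 5: +0·2° lon, +5·1° lat → SW at lon -100°, lat -35°.
Cell spans 2° lon × 1° lat.
south -35.00, north -34.00.

-35.00, -34.00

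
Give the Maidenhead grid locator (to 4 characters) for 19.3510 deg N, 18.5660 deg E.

Offset from 180°W / 90°S: lon 198.57°, lat 109.35°.
Field: 198.57/20 → 9 → J, 109.35/10 → 10 → K; chars JK.
Square: 18.57/2 → 9, 9.35/1 → 9; chars 99.

JK99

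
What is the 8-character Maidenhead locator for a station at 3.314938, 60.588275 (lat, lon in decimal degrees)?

MJ03hh05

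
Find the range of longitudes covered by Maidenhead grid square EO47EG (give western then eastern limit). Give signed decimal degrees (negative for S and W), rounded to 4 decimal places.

Field E=4, O=14: +4·20° lon, +14·10° lat → SW at lon -100°, lat 50°.
Square 4, 7: +4·2° lon, +7·1° lat → SW at lon -92°, lat 57°.
Subsquare e=4, g=6: +4·0.0833333° lon, +6·0.0416667° lat → SW at lon -91.6667°, lat 57.25°.
Cell spans 0.0833333° lon × 0.0416667° lat.
west -91.6667, east -91.5833.

-91.6667, -91.5833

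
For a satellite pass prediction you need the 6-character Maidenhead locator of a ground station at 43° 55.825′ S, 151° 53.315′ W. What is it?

BE46bb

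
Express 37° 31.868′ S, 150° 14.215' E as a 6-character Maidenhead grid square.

QF52cl

Offset from 180°W / 90°S: lon 330.2369°, lat 52.4689°.
Field (20°×10°, letters A–R): 330.2369/20 → 16 → Q, 52.4689/10 → 5 → F; chars QF.
Square (2°×1°, digits 0–9): 10.2369/2 → 5, 2.4689/1 → 2; chars 52.
Subsquare (5′×2.5′, letters a–x): 0.2369/0.0833333 → 2 → c, 0.4689/0.0416667 → 11 → l; chars cl.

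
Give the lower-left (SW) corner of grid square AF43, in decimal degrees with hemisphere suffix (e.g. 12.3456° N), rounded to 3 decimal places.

37.000° S, 172.000° W

Field A=0, F=5: +0·20° lon, +5·10° lat → SW at lon -180°, lat -40°.
Square 4, 3: +4·2° lon, +3·1° lat → SW at lon -172°, lat -37°.
latitude 37.000° S, longitude 172.000° W.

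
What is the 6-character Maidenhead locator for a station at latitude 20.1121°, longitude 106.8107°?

Shift to the Maidenhead origin (180°W, 90°S): lon 286.8107, lat 110.1121.
Field: 286.8107/20 → 14 → O, 110.1121/10 → 11 → L; chars OL.
Square: 6.8107/2 → 3, 0.1121/1 → 0; chars 30.
Subsquare: 0.8107/0.0833333 → 9 → j, 0.1121/0.0416667 → 2 → c; chars jc.

OL30jc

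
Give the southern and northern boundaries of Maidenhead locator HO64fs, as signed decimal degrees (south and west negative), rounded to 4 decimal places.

Field H=7, O=14: +7·20° lon, +14·10° lat → SW at lon -40°, lat 50°.
Square 6, 4: +6·2° lon, +4·1° lat → SW at lon -28°, lat 54°.
Subsquare f=5, s=18: +5·0.0833333° lon, +18·0.0416667° lat → SW at lon -27.5833°, lat 54.75°.
Cell spans 0.0833333° lon × 0.0416667° lat.
south 54.7500, north 54.7917.

54.7500, 54.7917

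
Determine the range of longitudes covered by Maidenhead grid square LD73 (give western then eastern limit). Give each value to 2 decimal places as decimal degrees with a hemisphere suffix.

54.00° E, 56.00° E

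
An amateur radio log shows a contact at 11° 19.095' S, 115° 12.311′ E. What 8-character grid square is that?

OH78oq43

Add 180° to longitude and 90° to latitude: 295.20518, 78.68175.
Field: lon ⌊295.20518/20⌋ = 14 → O; lat ⌊78.68175/10⌋ = 7 → H.
Square: lon ⌊15.20518/2⌋ = 7; lat ⌊8.68175/1⌋ = 8.
Subsquare: lon ⌊1.20518/0.0833333⌋ = 14 → o; lat ⌊0.68175/0.0416667⌋ = 16 → q.
Extended square: lon ⌊0.03852/0.00833333⌋ = 4; lat ⌊0.01508/0.00416667⌋ = 3.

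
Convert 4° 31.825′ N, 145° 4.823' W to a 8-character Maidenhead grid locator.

BJ74lm07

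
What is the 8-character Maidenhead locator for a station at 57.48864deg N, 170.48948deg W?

Add 180° to longitude and 90° to latitude: 9.51052, 147.48864.
Field: 9.51052/20 → 0 → A, 147.48864/10 → 14 → O; chars AO.
Square: 9.51052/2 → 4, 7.48864/1 → 7; chars 47.
Subsquare: 1.51052/0.0833333 → 18 → s, 0.48864/0.0416667 → 11 → l; chars sl.
Extended square: 0.01052/0.00833333 → 1, 0.03031/0.00416667 → 7; chars 17.

AO47sl17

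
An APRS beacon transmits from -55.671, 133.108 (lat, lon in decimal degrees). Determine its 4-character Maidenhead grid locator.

PD64

Offset from 180°W / 90°S: lon 313.11°, lat 34.33°.
Field (20°×10°, letters A–R): lon ⌊313.11/20⌋ = 15 → P; lat ⌊34.33/10⌋ = 3 → D.
Square (2°×1°, digits 0–9): lon ⌊13.11/2⌋ = 6; lat ⌊4.33/1⌋ = 4.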